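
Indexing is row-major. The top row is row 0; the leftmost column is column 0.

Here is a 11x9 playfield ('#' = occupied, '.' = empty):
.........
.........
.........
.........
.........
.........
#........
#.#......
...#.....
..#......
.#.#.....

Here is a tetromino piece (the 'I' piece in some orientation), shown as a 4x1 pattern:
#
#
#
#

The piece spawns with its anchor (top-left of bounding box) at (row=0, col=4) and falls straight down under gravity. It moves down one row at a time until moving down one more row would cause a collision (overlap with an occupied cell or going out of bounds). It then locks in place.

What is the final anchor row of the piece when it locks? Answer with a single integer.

Spawn at (row=0, col=4). Try each row:
  row 0: fits
  row 1: fits
  row 2: fits
  row 3: fits
  row 4: fits
  row 5: fits
  row 6: fits
  row 7: fits
  row 8: blocked -> lock at row 7

Answer: 7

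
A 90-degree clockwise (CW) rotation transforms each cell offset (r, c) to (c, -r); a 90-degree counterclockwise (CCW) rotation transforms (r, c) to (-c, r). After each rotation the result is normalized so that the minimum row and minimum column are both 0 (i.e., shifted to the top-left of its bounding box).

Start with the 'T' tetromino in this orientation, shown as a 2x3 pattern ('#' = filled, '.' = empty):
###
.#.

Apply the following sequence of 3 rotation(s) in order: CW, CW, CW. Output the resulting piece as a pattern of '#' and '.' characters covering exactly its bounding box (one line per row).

Start:
###
.#.
After rotation 1 (CW):
.#
##
.#
After rotation 2 (CW):
.#.
###
After rotation 3 (CW):
#.
##
#.

Answer: #.
##
#.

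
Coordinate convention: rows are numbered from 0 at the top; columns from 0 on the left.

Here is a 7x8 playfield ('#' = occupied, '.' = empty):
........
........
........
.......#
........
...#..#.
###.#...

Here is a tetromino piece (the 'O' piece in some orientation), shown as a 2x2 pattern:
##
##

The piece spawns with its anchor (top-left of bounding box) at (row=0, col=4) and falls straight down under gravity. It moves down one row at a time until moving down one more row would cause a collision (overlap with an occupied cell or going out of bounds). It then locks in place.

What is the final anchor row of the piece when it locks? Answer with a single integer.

Spawn at (row=0, col=4). Try each row:
  row 0: fits
  row 1: fits
  row 2: fits
  row 3: fits
  row 4: fits
  row 5: blocked -> lock at row 4

Answer: 4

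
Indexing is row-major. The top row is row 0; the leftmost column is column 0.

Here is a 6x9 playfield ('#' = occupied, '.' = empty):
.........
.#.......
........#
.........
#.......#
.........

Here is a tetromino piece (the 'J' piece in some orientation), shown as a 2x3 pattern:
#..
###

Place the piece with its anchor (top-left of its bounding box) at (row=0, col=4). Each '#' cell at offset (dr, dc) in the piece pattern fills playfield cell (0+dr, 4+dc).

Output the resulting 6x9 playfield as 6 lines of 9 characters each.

Fill (0+0,4+0) = (0,4)
Fill (0+1,4+0) = (1,4)
Fill (0+1,4+1) = (1,5)
Fill (0+1,4+2) = (1,6)

Answer: ....#....
.#..###..
........#
.........
#.......#
.........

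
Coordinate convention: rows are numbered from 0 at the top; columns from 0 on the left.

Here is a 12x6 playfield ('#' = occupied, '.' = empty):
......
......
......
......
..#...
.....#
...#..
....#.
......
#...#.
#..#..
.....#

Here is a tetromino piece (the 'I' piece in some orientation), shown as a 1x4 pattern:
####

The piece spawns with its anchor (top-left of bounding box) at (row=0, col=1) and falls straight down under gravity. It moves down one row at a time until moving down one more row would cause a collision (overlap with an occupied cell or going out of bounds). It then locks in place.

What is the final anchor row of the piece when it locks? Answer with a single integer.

Spawn at (row=0, col=1). Try each row:
  row 0: fits
  row 1: fits
  row 2: fits
  row 3: fits
  row 4: blocked -> lock at row 3

Answer: 3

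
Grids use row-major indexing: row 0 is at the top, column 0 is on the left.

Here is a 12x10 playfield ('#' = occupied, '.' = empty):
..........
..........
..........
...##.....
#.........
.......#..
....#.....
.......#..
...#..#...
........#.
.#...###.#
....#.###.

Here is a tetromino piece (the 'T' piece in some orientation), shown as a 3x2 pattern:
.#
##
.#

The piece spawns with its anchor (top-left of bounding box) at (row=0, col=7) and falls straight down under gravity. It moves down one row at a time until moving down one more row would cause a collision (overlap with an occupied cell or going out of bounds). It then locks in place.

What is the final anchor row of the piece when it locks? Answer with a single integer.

Spawn at (row=0, col=7). Try each row:
  row 0: fits
  row 1: fits
  row 2: fits
  row 3: fits
  row 4: blocked -> lock at row 3

Answer: 3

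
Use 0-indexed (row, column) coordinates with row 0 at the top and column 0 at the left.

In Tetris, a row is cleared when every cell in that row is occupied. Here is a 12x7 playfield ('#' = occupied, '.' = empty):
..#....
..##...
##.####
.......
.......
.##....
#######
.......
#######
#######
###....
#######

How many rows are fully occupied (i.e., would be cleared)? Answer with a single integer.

Answer: 4

Derivation:
Check each row:
  row 0: 6 empty cells -> not full
  row 1: 5 empty cells -> not full
  row 2: 1 empty cell -> not full
  row 3: 7 empty cells -> not full
  row 4: 7 empty cells -> not full
  row 5: 5 empty cells -> not full
  row 6: 0 empty cells -> FULL (clear)
  row 7: 7 empty cells -> not full
  row 8: 0 empty cells -> FULL (clear)
  row 9: 0 empty cells -> FULL (clear)
  row 10: 4 empty cells -> not full
  row 11: 0 empty cells -> FULL (clear)
Total rows cleared: 4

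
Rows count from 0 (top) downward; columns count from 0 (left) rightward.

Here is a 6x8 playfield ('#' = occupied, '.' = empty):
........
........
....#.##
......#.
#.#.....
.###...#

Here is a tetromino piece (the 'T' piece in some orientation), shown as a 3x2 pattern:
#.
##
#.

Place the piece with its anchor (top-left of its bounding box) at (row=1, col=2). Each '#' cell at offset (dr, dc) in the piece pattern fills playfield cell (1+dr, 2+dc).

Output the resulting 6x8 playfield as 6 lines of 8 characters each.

Answer: ........
..#.....
..###.##
..#...#.
#.#.....
.###...#

Derivation:
Fill (1+0,2+0) = (1,2)
Fill (1+1,2+0) = (2,2)
Fill (1+1,2+1) = (2,3)
Fill (1+2,2+0) = (3,2)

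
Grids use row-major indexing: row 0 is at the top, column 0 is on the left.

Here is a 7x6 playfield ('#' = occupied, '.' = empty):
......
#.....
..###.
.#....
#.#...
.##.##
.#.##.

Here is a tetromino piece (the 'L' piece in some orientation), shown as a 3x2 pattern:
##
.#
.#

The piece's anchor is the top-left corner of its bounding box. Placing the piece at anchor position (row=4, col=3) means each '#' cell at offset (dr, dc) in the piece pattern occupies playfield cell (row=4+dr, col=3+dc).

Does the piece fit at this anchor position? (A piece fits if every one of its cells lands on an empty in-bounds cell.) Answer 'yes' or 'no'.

Answer: no

Derivation:
Check each piece cell at anchor (4, 3):
  offset (0,0) -> (4,3): empty -> OK
  offset (0,1) -> (4,4): empty -> OK
  offset (1,1) -> (5,4): occupied ('#') -> FAIL
  offset (2,1) -> (6,4): occupied ('#') -> FAIL
All cells valid: no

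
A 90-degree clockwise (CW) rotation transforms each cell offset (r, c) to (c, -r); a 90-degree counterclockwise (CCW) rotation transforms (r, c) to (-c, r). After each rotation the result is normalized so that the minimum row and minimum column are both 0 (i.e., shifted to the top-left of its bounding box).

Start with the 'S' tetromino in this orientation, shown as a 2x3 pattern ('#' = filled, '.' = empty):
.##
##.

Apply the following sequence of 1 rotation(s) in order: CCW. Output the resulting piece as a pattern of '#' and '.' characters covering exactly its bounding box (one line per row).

Answer: #.
##
.#

Derivation:
Start:
.##
##.
After rotation 1 (CCW):
#.
##
.#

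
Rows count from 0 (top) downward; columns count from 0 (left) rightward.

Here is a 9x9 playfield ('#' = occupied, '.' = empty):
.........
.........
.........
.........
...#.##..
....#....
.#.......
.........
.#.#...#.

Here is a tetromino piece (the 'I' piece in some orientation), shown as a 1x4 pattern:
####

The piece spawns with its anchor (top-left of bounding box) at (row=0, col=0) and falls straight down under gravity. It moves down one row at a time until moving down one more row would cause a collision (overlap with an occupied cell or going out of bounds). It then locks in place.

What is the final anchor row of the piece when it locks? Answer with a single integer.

Spawn at (row=0, col=0). Try each row:
  row 0: fits
  row 1: fits
  row 2: fits
  row 3: fits
  row 4: blocked -> lock at row 3

Answer: 3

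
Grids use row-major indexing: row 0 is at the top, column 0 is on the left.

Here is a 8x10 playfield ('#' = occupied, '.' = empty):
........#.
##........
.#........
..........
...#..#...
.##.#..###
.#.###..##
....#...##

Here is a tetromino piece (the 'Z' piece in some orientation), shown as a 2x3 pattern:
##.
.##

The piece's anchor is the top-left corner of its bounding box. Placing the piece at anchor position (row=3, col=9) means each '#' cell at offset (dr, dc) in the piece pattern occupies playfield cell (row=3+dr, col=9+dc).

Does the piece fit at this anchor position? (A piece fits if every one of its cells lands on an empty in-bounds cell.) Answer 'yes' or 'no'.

Answer: no

Derivation:
Check each piece cell at anchor (3, 9):
  offset (0,0) -> (3,9): empty -> OK
  offset (0,1) -> (3,10): out of bounds -> FAIL
  offset (1,1) -> (4,10): out of bounds -> FAIL
  offset (1,2) -> (4,11): out of bounds -> FAIL
All cells valid: no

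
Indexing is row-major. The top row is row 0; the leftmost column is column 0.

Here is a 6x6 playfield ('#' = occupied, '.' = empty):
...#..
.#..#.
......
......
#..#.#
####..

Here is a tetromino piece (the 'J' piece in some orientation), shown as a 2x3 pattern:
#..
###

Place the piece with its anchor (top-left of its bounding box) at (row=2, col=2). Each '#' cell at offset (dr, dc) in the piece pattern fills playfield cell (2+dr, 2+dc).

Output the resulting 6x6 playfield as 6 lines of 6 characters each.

Fill (2+0,2+0) = (2,2)
Fill (2+1,2+0) = (3,2)
Fill (2+1,2+1) = (3,3)
Fill (2+1,2+2) = (3,4)

Answer: ...#..
.#..#.
..#...
..###.
#..#.#
####..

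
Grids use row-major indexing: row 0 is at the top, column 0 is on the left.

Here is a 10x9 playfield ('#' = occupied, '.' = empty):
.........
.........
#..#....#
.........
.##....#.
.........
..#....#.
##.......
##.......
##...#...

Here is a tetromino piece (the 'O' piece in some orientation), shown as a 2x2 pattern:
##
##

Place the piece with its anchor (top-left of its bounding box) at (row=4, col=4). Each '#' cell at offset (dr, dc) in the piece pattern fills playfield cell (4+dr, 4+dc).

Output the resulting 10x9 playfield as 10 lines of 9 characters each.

Fill (4+0,4+0) = (4,4)
Fill (4+0,4+1) = (4,5)
Fill (4+1,4+0) = (5,4)
Fill (4+1,4+1) = (5,5)

Answer: .........
.........
#..#....#
.........
.##.##.#.
....##...
..#....#.
##.......
##.......
##...#...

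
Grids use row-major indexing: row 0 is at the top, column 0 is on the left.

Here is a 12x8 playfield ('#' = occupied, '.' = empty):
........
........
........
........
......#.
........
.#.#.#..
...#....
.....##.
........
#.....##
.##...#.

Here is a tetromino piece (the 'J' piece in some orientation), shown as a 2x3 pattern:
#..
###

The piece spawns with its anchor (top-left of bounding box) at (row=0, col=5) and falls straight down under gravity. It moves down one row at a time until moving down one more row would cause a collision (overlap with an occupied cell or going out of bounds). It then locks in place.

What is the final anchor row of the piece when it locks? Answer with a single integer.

Answer: 2

Derivation:
Spawn at (row=0, col=5). Try each row:
  row 0: fits
  row 1: fits
  row 2: fits
  row 3: blocked -> lock at row 2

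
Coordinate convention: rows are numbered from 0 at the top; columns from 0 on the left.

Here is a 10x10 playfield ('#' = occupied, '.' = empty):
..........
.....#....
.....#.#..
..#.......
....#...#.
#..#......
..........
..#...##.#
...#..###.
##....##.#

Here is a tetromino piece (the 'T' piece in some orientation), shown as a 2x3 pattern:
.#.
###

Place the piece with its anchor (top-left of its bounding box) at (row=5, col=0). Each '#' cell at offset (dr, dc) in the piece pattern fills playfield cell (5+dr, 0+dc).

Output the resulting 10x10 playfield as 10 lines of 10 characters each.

Fill (5+0,0+1) = (5,1)
Fill (5+1,0+0) = (6,0)
Fill (5+1,0+1) = (6,1)
Fill (5+1,0+2) = (6,2)

Answer: ..........
.....#....
.....#.#..
..#.......
....#...#.
##.#......
###.......
..#...##.#
...#..###.
##....##.#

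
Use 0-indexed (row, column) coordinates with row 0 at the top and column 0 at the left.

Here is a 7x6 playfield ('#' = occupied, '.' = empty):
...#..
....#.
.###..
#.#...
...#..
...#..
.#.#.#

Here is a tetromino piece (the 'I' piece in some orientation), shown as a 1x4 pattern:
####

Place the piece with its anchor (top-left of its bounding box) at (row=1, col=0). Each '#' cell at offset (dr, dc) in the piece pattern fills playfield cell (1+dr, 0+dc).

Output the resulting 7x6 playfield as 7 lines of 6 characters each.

Answer: ...#..
#####.
.###..
#.#...
...#..
...#..
.#.#.#

Derivation:
Fill (1+0,0+0) = (1,0)
Fill (1+0,0+1) = (1,1)
Fill (1+0,0+2) = (1,2)
Fill (1+0,0+3) = (1,3)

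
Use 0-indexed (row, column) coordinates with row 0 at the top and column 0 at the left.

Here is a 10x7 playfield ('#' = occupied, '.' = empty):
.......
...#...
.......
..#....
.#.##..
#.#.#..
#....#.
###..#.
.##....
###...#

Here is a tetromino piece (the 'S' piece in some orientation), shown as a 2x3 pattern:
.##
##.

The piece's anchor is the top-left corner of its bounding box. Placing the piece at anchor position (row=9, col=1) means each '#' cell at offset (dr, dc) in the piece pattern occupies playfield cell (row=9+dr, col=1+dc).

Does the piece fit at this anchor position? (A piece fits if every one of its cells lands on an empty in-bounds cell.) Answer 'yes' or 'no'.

Check each piece cell at anchor (9, 1):
  offset (0,1) -> (9,2): occupied ('#') -> FAIL
  offset (0,2) -> (9,3): empty -> OK
  offset (1,0) -> (10,1): out of bounds -> FAIL
  offset (1,1) -> (10,2): out of bounds -> FAIL
All cells valid: no

Answer: no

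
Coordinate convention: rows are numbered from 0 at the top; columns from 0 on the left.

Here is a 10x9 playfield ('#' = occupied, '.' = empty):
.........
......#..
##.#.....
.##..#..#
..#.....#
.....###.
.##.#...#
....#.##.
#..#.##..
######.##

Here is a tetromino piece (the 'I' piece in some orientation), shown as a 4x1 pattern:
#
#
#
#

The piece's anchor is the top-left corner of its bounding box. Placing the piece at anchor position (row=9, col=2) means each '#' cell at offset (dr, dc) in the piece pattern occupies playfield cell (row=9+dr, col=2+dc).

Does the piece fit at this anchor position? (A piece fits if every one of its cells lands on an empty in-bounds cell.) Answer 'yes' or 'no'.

Check each piece cell at anchor (9, 2):
  offset (0,0) -> (9,2): occupied ('#') -> FAIL
  offset (1,0) -> (10,2): out of bounds -> FAIL
  offset (2,0) -> (11,2): out of bounds -> FAIL
  offset (3,0) -> (12,2): out of bounds -> FAIL
All cells valid: no

Answer: no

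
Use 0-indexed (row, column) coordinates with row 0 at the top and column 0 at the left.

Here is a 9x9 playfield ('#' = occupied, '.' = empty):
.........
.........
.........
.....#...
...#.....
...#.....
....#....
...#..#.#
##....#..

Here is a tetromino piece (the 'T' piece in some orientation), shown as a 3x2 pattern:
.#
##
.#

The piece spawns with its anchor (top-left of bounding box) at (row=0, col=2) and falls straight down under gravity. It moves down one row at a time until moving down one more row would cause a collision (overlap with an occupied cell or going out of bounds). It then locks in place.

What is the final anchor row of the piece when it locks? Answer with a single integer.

Answer: 1

Derivation:
Spawn at (row=0, col=2). Try each row:
  row 0: fits
  row 1: fits
  row 2: blocked -> lock at row 1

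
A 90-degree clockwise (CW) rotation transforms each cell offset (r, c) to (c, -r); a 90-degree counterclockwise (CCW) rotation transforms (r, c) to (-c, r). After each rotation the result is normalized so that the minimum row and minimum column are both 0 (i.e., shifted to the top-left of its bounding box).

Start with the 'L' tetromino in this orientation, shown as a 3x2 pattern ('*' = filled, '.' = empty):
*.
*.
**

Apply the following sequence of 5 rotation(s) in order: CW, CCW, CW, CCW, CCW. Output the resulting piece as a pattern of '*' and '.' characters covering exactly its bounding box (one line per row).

Answer: ..*
***

Derivation:
Start:
*.
*.
**
After rotation 1 (CW):
***
*..
After rotation 2 (CCW):
*.
*.
**
After rotation 3 (CW):
***
*..
After rotation 4 (CCW):
*.
*.
**
After rotation 5 (CCW):
..*
***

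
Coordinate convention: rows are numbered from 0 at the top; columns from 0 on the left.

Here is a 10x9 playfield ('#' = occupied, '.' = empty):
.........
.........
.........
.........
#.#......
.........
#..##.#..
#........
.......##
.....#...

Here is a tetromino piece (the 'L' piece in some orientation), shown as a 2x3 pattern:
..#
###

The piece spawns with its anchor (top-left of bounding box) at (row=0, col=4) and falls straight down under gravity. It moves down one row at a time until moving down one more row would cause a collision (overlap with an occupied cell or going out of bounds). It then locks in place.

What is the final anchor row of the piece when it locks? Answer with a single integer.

Spawn at (row=0, col=4). Try each row:
  row 0: fits
  row 1: fits
  row 2: fits
  row 3: fits
  row 4: fits
  row 5: blocked -> lock at row 4

Answer: 4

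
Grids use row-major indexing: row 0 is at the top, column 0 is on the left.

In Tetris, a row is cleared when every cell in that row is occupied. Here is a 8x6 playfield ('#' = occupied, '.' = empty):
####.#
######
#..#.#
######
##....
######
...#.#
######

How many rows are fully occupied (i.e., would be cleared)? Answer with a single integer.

Check each row:
  row 0: 1 empty cell -> not full
  row 1: 0 empty cells -> FULL (clear)
  row 2: 3 empty cells -> not full
  row 3: 0 empty cells -> FULL (clear)
  row 4: 4 empty cells -> not full
  row 5: 0 empty cells -> FULL (clear)
  row 6: 4 empty cells -> not full
  row 7: 0 empty cells -> FULL (clear)
Total rows cleared: 4

Answer: 4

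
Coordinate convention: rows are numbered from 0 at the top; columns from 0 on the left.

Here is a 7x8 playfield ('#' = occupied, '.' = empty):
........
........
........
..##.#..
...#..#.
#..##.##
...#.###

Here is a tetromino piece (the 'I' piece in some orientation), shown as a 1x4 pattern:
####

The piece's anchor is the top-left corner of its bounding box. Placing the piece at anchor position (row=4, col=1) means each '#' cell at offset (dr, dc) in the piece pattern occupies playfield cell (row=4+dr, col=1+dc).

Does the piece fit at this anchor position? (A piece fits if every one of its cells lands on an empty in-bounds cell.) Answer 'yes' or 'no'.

Check each piece cell at anchor (4, 1):
  offset (0,0) -> (4,1): empty -> OK
  offset (0,1) -> (4,2): empty -> OK
  offset (0,2) -> (4,3): occupied ('#') -> FAIL
  offset (0,3) -> (4,4): empty -> OK
All cells valid: no

Answer: no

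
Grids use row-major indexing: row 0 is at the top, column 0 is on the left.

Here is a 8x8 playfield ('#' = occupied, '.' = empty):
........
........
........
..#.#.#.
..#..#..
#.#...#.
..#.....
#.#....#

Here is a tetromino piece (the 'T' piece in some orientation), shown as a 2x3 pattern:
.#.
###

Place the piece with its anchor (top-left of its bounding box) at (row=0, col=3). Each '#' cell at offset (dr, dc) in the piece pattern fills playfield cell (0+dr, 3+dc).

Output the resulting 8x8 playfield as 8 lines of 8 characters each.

Fill (0+0,3+1) = (0,4)
Fill (0+1,3+0) = (1,3)
Fill (0+1,3+1) = (1,4)
Fill (0+1,3+2) = (1,5)

Answer: ....#...
...###..
........
..#.#.#.
..#..#..
#.#...#.
..#.....
#.#....#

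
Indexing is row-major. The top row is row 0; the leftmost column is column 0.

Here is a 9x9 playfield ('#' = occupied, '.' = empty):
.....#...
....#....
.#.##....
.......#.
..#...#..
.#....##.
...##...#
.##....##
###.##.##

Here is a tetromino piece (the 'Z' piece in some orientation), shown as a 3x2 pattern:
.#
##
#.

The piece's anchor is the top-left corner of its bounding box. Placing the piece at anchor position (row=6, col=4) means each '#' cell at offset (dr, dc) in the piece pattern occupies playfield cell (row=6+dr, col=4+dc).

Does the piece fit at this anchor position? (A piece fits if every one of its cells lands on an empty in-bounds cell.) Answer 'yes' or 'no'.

Answer: no

Derivation:
Check each piece cell at anchor (6, 4):
  offset (0,1) -> (6,5): empty -> OK
  offset (1,0) -> (7,4): empty -> OK
  offset (1,1) -> (7,5): empty -> OK
  offset (2,0) -> (8,4): occupied ('#') -> FAIL
All cells valid: no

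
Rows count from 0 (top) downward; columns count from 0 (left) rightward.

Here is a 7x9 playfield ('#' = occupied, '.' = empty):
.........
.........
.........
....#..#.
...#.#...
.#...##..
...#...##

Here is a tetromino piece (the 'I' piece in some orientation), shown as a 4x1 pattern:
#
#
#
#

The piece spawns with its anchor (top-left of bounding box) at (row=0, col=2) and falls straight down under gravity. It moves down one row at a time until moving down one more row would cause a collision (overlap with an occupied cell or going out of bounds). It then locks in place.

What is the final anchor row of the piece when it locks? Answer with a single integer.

Spawn at (row=0, col=2). Try each row:
  row 0: fits
  row 1: fits
  row 2: fits
  row 3: fits
  row 4: blocked -> lock at row 3

Answer: 3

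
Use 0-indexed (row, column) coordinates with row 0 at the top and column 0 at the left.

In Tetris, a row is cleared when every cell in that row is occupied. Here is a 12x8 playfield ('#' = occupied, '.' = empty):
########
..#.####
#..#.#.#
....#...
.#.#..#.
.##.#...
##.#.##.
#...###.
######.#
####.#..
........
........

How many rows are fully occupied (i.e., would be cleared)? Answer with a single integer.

Check each row:
  row 0: 0 empty cells -> FULL (clear)
  row 1: 3 empty cells -> not full
  row 2: 4 empty cells -> not full
  row 3: 7 empty cells -> not full
  row 4: 5 empty cells -> not full
  row 5: 5 empty cells -> not full
  row 6: 3 empty cells -> not full
  row 7: 4 empty cells -> not full
  row 8: 1 empty cell -> not full
  row 9: 3 empty cells -> not full
  row 10: 8 empty cells -> not full
  row 11: 8 empty cells -> not full
Total rows cleared: 1

Answer: 1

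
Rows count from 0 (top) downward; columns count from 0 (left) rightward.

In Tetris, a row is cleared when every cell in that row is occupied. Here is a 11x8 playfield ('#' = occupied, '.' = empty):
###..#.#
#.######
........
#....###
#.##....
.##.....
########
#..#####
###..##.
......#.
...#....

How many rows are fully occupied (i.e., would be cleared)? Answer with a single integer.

Answer: 1

Derivation:
Check each row:
  row 0: 3 empty cells -> not full
  row 1: 1 empty cell -> not full
  row 2: 8 empty cells -> not full
  row 3: 4 empty cells -> not full
  row 4: 5 empty cells -> not full
  row 5: 6 empty cells -> not full
  row 6: 0 empty cells -> FULL (clear)
  row 7: 2 empty cells -> not full
  row 8: 3 empty cells -> not full
  row 9: 7 empty cells -> not full
  row 10: 7 empty cells -> not full
Total rows cleared: 1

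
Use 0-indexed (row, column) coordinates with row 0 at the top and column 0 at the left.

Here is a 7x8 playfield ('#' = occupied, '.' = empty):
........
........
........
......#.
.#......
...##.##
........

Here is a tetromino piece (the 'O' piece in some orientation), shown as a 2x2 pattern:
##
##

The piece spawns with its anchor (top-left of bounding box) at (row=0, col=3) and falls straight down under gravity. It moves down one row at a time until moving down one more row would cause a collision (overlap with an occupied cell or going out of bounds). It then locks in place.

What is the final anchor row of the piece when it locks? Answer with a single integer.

Spawn at (row=0, col=3). Try each row:
  row 0: fits
  row 1: fits
  row 2: fits
  row 3: fits
  row 4: blocked -> lock at row 3

Answer: 3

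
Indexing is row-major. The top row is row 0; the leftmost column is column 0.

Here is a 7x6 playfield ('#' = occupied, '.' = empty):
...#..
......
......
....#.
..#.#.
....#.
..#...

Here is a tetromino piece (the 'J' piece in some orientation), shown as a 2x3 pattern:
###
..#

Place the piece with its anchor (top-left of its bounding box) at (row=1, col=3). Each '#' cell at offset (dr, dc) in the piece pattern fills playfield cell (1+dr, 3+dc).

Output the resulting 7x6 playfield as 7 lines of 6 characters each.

Answer: ...#..
...###
.....#
....#.
..#.#.
....#.
..#...

Derivation:
Fill (1+0,3+0) = (1,3)
Fill (1+0,3+1) = (1,4)
Fill (1+0,3+2) = (1,5)
Fill (1+1,3+2) = (2,5)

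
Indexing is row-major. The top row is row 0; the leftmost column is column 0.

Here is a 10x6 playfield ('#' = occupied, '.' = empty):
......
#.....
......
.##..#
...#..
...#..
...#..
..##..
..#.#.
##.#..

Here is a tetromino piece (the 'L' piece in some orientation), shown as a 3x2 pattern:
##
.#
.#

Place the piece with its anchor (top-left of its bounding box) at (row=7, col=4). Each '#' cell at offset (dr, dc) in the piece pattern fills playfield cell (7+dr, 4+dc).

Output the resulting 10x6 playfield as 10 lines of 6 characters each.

Answer: ......
#.....
......
.##..#
...#..
...#..
...#..
..####
..#.##
##.#.#

Derivation:
Fill (7+0,4+0) = (7,4)
Fill (7+0,4+1) = (7,5)
Fill (7+1,4+1) = (8,5)
Fill (7+2,4+1) = (9,5)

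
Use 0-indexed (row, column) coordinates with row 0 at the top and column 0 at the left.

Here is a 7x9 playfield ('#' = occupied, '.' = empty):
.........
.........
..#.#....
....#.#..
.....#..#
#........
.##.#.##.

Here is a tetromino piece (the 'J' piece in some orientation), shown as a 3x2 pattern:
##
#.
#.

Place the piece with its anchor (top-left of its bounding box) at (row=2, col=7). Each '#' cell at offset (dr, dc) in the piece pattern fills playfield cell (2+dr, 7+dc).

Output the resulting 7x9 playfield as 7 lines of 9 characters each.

Fill (2+0,7+0) = (2,7)
Fill (2+0,7+1) = (2,8)
Fill (2+1,7+0) = (3,7)
Fill (2+2,7+0) = (4,7)

Answer: .........
.........
..#.#..##
....#.##.
.....#.##
#........
.##.#.##.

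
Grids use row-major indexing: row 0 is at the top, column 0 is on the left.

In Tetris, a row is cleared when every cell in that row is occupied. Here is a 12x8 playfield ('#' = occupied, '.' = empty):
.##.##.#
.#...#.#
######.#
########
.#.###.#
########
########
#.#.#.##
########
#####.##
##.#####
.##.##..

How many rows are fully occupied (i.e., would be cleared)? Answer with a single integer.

Check each row:
  row 0: 3 empty cells -> not full
  row 1: 5 empty cells -> not full
  row 2: 1 empty cell -> not full
  row 3: 0 empty cells -> FULL (clear)
  row 4: 3 empty cells -> not full
  row 5: 0 empty cells -> FULL (clear)
  row 6: 0 empty cells -> FULL (clear)
  row 7: 3 empty cells -> not full
  row 8: 0 empty cells -> FULL (clear)
  row 9: 1 empty cell -> not full
  row 10: 1 empty cell -> not full
  row 11: 4 empty cells -> not full
Total rows cleared: 4

Answer: 4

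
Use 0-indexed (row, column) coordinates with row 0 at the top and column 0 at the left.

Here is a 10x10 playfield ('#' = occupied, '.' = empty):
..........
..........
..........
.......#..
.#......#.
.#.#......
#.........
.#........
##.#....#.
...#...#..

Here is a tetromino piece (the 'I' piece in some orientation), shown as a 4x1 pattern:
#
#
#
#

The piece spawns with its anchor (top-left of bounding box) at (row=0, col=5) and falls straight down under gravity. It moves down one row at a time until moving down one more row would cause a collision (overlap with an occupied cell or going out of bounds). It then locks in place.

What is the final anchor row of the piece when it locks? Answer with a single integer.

Answer: 6

Derivation:
Spawn at (row=0, col=5). Try each row:
  row 0: fits
  row 1: fits
  row 2: fits
  row 3: fits
  row 4: fits
  row 5: fits
  row 6: fits
  row 7: blocked -> lock at row 6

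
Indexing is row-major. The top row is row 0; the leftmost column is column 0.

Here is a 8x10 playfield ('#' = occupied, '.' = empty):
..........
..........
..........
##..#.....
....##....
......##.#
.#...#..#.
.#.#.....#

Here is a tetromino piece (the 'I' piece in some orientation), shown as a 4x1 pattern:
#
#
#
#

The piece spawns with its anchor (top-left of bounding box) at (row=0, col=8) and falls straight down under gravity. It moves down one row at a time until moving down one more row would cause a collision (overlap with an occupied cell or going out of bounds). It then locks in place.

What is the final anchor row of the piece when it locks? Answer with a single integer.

Answer: 2

Derivation:
Spawn at (row=0, col=8). Try each row:
  row 0: fits
  row 1: fits
  row 2: fits
  row 3: blocked -> lock at row 2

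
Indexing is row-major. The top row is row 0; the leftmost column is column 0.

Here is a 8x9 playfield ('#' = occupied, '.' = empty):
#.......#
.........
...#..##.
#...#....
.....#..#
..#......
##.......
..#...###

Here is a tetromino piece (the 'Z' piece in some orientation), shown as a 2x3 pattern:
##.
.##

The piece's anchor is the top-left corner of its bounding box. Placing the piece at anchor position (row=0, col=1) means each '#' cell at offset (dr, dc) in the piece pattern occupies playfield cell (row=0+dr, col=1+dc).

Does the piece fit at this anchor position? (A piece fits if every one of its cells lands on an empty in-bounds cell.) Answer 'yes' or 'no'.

Answer: yes

Derivation:
Check each piece cell at anchor (0, 1):
  offset (0,0) -> (0,1): empty -> OK
  offset (0,1) -> (0,2): empty -> OK
  offset (1,1) -> (1,2): empty -> OK
  offset (1,2) -> (1,3): empty -> OK
All cells valid: yes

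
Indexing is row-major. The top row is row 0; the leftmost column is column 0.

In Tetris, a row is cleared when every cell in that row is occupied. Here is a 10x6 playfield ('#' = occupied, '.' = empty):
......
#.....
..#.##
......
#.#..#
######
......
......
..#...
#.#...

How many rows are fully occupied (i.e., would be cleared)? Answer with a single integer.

Check each row:
  row 0: 6 empty cells -> not full
  row 1: 5 empty cells -> not full
  row 2: 3 empty cells -> not full
  row 3: 6 empty cells -> not full
  row 4: 3 empty cells -> not full
  row 5: 0 empty cells -> FULL (clear)
  row 6: 6 empty cells -> not full
  row 7: 6 empty cells -> not full
  row 8: 5 empty cells -> not full
  row 9: 4 empty cells -> not full
Total rows cleared: 1

Answer: 1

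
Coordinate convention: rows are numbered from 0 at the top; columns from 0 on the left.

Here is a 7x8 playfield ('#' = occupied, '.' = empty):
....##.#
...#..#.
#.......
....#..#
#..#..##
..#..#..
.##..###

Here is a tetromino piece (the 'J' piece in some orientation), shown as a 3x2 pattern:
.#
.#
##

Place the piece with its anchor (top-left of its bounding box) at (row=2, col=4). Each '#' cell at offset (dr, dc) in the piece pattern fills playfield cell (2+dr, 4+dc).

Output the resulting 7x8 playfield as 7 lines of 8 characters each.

Fill (2+0,4+1) = (2,5)
Fill (2+1,4+1) = (3,5)
Fill (2+2,4+0) = (4,4)
Fill (2+2,4+1) = (4,5)

Answer: ....##.#
...#..#.
#....#..
....##.#
#..#####
..#..#..
.##..###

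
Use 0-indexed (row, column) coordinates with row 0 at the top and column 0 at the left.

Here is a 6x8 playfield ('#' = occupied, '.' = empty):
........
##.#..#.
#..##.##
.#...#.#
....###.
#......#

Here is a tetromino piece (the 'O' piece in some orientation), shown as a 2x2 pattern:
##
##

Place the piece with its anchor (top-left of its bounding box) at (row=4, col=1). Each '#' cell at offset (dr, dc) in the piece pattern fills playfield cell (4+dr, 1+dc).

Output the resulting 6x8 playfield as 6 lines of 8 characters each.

Answer: ........
##.#..#.
#..##.##
.#...#.#
.##.###.
###....#

Derivation:
Fill (4+0,1+0) = (4,1)
Fill (4+0,1+1) = (4,2)
Fill (4+1,1+0) = (5,1)
Fill (4+1,1+1) = (5,2)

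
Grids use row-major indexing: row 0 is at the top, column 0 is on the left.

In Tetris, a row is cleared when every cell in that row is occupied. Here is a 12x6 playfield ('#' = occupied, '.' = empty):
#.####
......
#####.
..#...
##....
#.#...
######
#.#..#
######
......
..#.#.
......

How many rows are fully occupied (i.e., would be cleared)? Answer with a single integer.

Answer: 2

Derivation:
Check each row:
  row 0: 1 empty cell -> not full
  row 1: 6 empty cells -> not full
  row 2: 1 empty cell -> not full
  row 3: 5 empty cells -> not full
  row 4: 4 empty cells -> not full
  row 5: 4 empty cells -> not full
  row 6: 0 empty cells -> FULL (clear)
  row 7: 3 empty cells -> not full
  row 8: 0 empty cells -> FULL (clear)
  row 9: 6 empty cells -> not full
  row 10: 4 empty cells -> not full
  row 11: 6 empty cells -> not full
Total rows cleared: 2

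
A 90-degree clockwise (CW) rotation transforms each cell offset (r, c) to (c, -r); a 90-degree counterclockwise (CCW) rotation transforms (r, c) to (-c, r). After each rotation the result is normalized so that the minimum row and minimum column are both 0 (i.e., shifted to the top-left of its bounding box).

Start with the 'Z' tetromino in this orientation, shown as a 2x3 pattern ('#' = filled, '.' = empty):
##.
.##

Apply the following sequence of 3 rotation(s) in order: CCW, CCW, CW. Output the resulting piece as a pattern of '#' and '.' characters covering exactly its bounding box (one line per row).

Start:
##.
.##
After rotation 1 (CCW):
.#
##
#.
After rotation 2 (CCW):
##.
.##
After rotation 3 (CW):
.#
##
#.

Answer: .#
##
#.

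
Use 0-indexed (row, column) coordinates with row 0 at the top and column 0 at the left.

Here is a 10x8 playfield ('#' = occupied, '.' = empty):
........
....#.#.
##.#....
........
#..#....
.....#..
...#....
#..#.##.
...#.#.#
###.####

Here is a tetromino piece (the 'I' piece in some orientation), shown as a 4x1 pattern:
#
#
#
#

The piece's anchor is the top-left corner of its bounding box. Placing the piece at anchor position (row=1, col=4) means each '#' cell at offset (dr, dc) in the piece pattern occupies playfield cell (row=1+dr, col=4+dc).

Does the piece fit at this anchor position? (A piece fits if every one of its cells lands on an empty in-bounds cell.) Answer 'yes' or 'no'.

Check each piece cell at anchor (1, 4):
  offset (0,0) -> (1,4): occupied ('#') -> FAIL
  offset (1,0) -> (2,4): empty -> OK
  offset (2,0) -> (3,4): empty -> OK
  offset (3,0) -> (4,4): empty -> OK
All cells valid: no

Answer: no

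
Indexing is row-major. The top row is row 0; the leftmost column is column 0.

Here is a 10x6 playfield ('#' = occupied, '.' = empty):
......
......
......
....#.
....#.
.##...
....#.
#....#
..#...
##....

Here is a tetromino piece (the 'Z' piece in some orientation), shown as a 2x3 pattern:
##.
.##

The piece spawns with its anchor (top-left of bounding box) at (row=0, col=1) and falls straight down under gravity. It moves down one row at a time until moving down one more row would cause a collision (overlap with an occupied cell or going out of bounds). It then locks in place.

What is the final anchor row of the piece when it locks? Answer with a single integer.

Answer: 3

Derivation:
Spawn at (row=0, col=1). Try each row:
  row 0: fits
  row 1: fits
  row 2: fits
  row 3: fits
  row 4: blocked -> lock at row 3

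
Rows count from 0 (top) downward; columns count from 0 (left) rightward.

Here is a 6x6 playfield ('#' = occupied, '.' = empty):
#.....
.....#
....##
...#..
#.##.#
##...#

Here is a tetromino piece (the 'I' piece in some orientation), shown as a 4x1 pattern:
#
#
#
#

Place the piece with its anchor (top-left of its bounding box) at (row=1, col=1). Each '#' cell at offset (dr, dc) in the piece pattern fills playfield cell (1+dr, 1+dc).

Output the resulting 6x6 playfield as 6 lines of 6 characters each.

Fill (1+0,1+0) = (1,1)
Fill (1+1,1+0) = (2,1)
Fill (1+2,1+0) = (3,1)
Fill (1+3,1+0) = (4,1)

Answer: #.....
.#...#
.#..##
.#.#..
####.#
##...#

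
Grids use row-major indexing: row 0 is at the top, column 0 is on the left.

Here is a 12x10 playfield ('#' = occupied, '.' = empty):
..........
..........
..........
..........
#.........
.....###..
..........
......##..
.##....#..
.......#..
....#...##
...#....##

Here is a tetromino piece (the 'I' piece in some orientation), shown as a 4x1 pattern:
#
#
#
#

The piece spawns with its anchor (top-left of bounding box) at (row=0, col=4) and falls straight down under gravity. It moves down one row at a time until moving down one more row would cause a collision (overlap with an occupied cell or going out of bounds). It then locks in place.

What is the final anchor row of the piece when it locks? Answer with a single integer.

Answer: 6

Derivation:
Spawn at (row=0, col=4). Try each row:
  row 0: fits
  row 1: fits
  row 2: fits
  row 3: fits
  row 4: fits
  row 5: fits
  row 6: fits
  row 7: blocked -> lock at row 6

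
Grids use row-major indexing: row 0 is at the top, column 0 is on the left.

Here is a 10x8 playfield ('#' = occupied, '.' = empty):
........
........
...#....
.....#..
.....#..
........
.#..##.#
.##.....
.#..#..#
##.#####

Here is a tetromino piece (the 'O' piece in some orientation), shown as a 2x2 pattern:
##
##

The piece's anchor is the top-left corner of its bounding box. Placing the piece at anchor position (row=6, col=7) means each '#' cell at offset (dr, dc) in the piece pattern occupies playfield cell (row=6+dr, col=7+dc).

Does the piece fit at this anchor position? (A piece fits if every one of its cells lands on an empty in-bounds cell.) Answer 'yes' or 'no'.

Check each piece cell at anchor (6, 7):
  offset (0,0) -> (6,7): occupied ('#') -> FAIL
  offset (0,1) -> (6,8): out of bounds -> FAIL
  offset (1,0) -> (7,7): empty -> OK
  offset (1,1) -> (7,8): out of bounds -> FAIL
All cells valid: no

Answer: no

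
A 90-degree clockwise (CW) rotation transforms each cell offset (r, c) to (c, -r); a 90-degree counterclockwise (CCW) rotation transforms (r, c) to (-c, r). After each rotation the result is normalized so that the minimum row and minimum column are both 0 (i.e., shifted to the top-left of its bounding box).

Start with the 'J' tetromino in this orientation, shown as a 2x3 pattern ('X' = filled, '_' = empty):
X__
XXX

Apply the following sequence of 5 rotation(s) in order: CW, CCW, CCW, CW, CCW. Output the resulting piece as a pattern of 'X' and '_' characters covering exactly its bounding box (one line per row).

Answer: _X
_X
XX

Derivation:
Start:
X__
XXX
After rotation 1 (CW):
XX
X_
X_
After rotation 2 (CCW):
X__
XXX
After rotation 3 (CCW):
_X
_X
XX
After rotation 4 (CW):
X__
XXX
After rotation 5 (CCW):
_X
_X
XX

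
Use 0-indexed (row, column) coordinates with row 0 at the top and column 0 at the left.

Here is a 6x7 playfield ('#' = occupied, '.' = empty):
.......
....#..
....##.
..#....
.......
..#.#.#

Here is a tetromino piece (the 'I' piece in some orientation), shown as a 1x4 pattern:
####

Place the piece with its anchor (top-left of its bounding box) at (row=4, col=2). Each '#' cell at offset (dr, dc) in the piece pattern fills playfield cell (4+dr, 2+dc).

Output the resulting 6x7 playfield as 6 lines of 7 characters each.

Answer: .......
....#..
....##.
..#....
..####.
..#.#.#

Derivation:
Fill (4+0,2+0) = (4,2)
Fill (4+0,2+1) = (4,3)
Fill (4+0,2+2) = (4,4)
Fill (4+0,2+3) = (4,5)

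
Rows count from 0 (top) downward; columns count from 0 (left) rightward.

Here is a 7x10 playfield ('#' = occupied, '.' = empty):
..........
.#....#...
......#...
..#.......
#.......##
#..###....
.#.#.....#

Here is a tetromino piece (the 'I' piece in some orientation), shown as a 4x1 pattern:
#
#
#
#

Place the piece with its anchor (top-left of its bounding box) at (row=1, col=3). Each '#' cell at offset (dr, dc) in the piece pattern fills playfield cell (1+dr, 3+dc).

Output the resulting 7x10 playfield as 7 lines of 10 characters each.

Answer: ..........
.#.#..#...
...#..#...
..##......
#..#....##
#..###....
.#.#.....#

Derivation:
Fill (1+0,3+0) = (1,3)
Fill (1+1,3+0) = (2,3)
Fill (1+2,3+0) = (3,3)
Fill (1+3,3+0) = (4,3)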